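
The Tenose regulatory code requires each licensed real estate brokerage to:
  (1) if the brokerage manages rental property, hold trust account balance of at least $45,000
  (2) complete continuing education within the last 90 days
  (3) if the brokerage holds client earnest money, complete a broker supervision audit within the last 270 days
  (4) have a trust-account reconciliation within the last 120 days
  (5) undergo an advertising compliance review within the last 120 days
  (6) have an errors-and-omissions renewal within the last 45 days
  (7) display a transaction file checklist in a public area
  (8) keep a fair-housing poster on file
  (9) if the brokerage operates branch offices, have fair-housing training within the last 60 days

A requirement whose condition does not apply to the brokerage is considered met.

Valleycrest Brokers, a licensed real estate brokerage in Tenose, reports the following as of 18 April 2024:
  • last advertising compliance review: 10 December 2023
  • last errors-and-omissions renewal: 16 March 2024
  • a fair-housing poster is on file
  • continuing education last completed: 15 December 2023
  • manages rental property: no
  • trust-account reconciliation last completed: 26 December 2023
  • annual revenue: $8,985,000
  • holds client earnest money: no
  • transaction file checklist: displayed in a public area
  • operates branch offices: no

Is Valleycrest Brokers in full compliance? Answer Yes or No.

No

1. condition 'manages rental property' does not hold → requirement n/a → met
2. continuing education 125 days ago vs limit 90 → not met
3. condition 'holds client earnest money' does not hold → requirement n/a → met
4. trust-account reconciliation 114 days ago vs limit 120 → met
5. advertising compliance review 130 days ago vs limit 120 → not met
6. errors-and-omissions renewal 33 days ago vs limit 45 → met
7. transaction file checklist present → met
8. fair-housing poster present → met
9. condition 'operates branch offices' does not hold → requirement n/a → met
Not met: 2, 5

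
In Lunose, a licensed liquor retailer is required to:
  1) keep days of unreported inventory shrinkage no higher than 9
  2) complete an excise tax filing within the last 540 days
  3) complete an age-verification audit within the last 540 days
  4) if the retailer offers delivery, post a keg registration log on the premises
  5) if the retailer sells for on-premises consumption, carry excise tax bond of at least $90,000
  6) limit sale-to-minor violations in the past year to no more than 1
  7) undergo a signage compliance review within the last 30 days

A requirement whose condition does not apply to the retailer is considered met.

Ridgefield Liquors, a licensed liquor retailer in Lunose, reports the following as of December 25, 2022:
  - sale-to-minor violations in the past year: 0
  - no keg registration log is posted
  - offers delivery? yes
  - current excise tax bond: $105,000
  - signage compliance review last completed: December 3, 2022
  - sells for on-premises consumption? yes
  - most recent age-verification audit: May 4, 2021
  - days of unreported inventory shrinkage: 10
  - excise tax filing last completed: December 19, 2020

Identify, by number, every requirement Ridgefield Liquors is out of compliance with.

1. days of unreported inventory shrinkage 10 > 9 → not met
2. excise tax filing 736 days ago vs limit 540 → not met
3. age-verification audit 600 days ago vs limit 540 → not met
4. condition 'offers delivery' holds; keg registration log absent → not met
5. condition 'sells for on-premises consumption' holds; excise tax bond $105,000 ≥ $90,000 → met
6. sale-to-minor violations in the past year 0 ≤ 1 → met
7. signage compliance review 22 days ago vs limit 30 → met
Not met: 1, 2, 3, 4

1, 2, 3, 4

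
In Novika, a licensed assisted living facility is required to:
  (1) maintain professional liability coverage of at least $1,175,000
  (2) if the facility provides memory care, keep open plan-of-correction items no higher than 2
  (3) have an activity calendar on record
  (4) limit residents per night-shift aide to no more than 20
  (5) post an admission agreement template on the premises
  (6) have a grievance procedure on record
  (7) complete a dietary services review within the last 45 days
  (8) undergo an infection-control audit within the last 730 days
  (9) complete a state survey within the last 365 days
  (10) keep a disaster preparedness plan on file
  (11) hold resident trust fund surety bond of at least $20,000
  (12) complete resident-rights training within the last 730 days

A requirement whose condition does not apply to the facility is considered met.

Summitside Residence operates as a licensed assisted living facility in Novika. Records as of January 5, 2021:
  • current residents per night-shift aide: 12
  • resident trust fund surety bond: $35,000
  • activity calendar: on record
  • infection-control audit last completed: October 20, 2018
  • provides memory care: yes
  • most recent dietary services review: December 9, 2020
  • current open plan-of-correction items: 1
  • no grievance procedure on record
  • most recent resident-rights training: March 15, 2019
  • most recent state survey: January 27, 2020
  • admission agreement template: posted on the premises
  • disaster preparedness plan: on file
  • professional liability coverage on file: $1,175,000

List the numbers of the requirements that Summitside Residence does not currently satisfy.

1. professional liability coverage $1,175,000 ≥ $1,175,000 → met
2. condition 'provides memory care' holds; open plan-of-correction items 1 ≤ 2 → met
3. activity calendar present → met
4. residents per night-shift aide 12 ≤ 20 → met
5. admission agreement template present → met
6. grievance procedure absent → not met
7. dietary services review 27 days ago vs limit 45 → met
8. infection-control audit 808 days ago vs limit 730 → not met
9. state survey 344 days ago vs limit 365 → met
10. disaster preparedness plan present → met
11. resident trust fund surety bond $35,000 ≥ $20,000 → met
12. resident-rights training 662 days ago vs limit 730 → met
Not met: 6, 8

6, 8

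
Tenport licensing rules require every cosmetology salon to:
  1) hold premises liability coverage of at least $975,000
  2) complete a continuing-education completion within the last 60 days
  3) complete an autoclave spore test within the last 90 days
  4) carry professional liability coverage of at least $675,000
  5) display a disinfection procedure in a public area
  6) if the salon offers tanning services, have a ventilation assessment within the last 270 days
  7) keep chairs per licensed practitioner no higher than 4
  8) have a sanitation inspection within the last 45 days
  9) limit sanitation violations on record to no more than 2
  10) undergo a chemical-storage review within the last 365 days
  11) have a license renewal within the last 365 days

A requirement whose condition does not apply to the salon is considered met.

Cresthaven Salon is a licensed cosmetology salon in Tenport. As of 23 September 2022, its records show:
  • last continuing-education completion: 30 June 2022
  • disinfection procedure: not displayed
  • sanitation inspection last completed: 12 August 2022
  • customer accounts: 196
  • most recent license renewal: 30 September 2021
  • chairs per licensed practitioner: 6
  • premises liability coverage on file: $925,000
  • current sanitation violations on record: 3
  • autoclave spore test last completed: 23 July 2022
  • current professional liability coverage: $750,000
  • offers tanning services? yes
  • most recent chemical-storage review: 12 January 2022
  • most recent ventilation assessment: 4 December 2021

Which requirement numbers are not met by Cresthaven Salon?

1, 2, 5, 6, 7, 9

1. premises liability coverage $925,000 < $975,000 → not met
2. continuing-education completion 85 days ago vs limit 60 → not met
3. autoclave spore test 62 days ago vs limit 90 → met
4. professional liability coverage $750,000 ≥ $675,000 → met
5. disinfection procedure absent → not met
6. condition 'offers tanning services' holds; ventilation assessment 293 days ago vs limit 270 → not met
7. chairs per licensed practitioner 6 > 4 → not met
8. sanitation inspection 42 days ago vs limit 45 → met
9. sanitation violations on record 3 > 2 → not met
10. chemical-storage review 254 days ago vs limit 365 → met
11. license renewal 358 days ago vs limit 365 → met
Not met: 1, 2, 5, 6, 7, 9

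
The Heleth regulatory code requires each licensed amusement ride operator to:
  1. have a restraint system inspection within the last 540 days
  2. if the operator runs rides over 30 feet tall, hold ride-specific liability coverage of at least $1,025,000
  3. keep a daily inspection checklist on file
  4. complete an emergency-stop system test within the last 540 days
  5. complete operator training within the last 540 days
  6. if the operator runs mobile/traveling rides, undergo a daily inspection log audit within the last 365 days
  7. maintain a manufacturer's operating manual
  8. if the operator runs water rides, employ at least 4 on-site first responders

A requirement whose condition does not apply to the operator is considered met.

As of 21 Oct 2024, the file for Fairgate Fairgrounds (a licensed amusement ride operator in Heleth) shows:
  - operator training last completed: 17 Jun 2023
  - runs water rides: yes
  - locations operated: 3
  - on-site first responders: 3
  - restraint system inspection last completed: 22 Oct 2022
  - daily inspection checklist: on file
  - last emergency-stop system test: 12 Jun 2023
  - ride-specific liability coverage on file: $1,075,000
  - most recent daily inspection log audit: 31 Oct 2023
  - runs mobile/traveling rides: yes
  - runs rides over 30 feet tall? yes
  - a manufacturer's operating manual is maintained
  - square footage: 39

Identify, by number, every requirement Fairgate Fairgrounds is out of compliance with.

1. restraint system inspection 730 days ago vs limit 540 → not met
2. condition 'runs rides over 30 feet tall' holds; ride-specific liability coverage $1,075,000 ≥ $1,025,000 → met
3. daily inspection checklist present → met
4. emergency-stop system test 497 days ago vs limit 540 → met
5. operator training 492 days ago vs limit 540 → met
6. condition 'runs mobile/traveling rides' holds; daily inspection log audit 356 days ago vs limit 365 → met
7. manufacturer's operating manual present → met
8. condition 'runs water rides' holds; on-site first responders 3 < 4 → not met
Not met: 1, 8

1, 8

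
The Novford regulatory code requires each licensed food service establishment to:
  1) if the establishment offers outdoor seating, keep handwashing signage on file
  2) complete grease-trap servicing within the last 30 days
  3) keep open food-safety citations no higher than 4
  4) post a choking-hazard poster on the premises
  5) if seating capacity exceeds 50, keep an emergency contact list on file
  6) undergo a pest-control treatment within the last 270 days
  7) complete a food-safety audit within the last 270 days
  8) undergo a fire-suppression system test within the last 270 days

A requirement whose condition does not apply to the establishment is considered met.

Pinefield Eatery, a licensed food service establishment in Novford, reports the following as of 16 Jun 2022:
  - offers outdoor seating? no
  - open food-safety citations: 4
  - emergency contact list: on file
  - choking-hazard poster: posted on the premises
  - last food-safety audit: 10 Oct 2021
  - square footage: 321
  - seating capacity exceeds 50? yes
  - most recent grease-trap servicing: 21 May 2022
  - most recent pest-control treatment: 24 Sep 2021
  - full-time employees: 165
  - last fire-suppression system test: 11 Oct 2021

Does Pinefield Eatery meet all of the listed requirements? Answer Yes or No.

1. condition 'offers outdoor seating' does not hold → requirement n/a → met
2. grease-trap servicing 26 days ago vs limit 30 → met
3. open food-safety citations 4 ≤ 4 → met
4. choking-hazard poster present → met
5. condition 'seating capacity exceeds 50' holds; emergency contact list present → met
6. pest-control treatment 265 days ago vs limit 270 → met
7. food-safety audit 249 days ago vs limit 270 → met
8. fire-suppression system test 248 days ago vs limit 270 → met
All met.

Yes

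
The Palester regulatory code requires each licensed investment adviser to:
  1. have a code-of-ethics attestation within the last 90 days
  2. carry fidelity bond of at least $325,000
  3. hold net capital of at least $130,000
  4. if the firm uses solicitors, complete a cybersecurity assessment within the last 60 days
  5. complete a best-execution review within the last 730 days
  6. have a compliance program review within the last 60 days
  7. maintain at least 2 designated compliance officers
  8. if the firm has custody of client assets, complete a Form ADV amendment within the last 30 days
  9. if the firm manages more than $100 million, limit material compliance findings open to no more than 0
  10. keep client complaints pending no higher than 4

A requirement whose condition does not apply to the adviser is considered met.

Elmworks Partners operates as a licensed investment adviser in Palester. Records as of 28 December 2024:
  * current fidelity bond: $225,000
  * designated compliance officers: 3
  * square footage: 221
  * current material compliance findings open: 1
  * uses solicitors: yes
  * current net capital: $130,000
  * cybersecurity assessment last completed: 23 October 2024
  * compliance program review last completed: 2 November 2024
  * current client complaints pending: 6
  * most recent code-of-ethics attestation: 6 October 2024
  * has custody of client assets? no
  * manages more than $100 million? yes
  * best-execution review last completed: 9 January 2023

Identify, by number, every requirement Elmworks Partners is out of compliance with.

2, 4, 9, 10

1. code-of-ethics attestation 83 days ago vs limit 90 → met
2. fidelity bond $225,000 < $325,000 → not met
3. net capital $130,000 ≥ $130,000 → met
4. condition 'uses solicitors' holds; cybersecurity assessment 66 days ago vs limit 60 → not met
5. best-execution review 719 days ago vs limit 730 → met
6. compliance program review 56 days ago vs limit 60 → met
7. designated compliance officers 3 ≥ 2 → met
8. condition 'has custody of client assets' does not hold → requirement n/a → met
9. condition 'manages more than $100 million' holds; material compliance findings open 1 > 0 → not met
10. client complaints pending 6 > 4 → not met
Not met: 2, 4, 9, 10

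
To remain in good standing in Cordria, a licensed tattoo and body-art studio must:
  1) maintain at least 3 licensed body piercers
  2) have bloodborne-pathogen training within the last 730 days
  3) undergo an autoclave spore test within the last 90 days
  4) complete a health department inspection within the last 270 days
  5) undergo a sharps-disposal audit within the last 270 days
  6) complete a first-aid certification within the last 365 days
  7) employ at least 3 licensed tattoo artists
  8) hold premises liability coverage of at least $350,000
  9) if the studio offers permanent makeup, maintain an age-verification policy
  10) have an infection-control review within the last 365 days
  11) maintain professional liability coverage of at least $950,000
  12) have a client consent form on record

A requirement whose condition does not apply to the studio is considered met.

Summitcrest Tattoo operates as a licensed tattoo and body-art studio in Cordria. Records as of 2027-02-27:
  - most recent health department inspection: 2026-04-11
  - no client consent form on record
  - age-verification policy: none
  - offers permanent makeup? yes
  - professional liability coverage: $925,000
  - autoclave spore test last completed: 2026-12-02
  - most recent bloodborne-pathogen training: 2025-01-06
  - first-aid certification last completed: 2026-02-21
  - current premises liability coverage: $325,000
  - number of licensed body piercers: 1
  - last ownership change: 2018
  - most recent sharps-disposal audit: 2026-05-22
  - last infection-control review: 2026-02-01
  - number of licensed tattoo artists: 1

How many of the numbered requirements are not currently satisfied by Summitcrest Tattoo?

11

1. licensed body piercers 1 < 3 → not met
2. bloodborne-pathogen training 782 days ago vs limit 730 → not met
3. autoclave spore test 87 days ago vs limit 90 → met
4. health department inspection 322 days ago vs limit 270 → not met
5. sharps-disposal audit 281 days ago vs limit 270 → not met
6. first-aid certification 371 days ago vs limit 365 → not met
7. licensed tattoo artists 1 < 3 → not met
8. premises liability coverage $325,000 < $350,000 → not met
9. condition 'offers permanent makeup' holds; age-verification policy absent → not met
10. infection-control review 391 days ago vs limit 365 → not met
11. professional liability coverage $925,000 < $950,000 → not met
12. client consent form absent → not met
Not met: 11 of 12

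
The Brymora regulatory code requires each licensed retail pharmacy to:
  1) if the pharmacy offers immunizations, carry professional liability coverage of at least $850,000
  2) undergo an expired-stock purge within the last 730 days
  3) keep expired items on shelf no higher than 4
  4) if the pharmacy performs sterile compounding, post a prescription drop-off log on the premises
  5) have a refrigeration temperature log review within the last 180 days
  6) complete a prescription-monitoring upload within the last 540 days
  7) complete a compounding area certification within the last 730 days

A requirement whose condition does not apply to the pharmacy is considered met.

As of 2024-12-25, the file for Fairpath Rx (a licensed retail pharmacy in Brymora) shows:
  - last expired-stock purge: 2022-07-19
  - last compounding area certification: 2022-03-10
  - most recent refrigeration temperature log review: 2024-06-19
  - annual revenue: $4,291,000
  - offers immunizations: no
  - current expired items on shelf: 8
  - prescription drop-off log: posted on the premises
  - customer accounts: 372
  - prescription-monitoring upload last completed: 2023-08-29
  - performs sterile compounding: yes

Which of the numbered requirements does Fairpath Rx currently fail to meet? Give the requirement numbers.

2, 3, 5, 7

1. condition 'offers immunizations' does not hold → requirement n/a → met
2. expired-stock purge 890 days ago vs limit 730 → not met
3. expired items on shelf 8 > 4 → not met
4. condition 'performs sterile compounding' holds; prescription drop-off log present → met
5. refrigeration temperature log review 189 days ago vs limit 180 → not met
6. prescription-monitoring upload 484 days ago vs limit 540 → met
7. compounding area certification 1021 days ago vs limit 730 → not met
Not met: 2, 3, 5, 7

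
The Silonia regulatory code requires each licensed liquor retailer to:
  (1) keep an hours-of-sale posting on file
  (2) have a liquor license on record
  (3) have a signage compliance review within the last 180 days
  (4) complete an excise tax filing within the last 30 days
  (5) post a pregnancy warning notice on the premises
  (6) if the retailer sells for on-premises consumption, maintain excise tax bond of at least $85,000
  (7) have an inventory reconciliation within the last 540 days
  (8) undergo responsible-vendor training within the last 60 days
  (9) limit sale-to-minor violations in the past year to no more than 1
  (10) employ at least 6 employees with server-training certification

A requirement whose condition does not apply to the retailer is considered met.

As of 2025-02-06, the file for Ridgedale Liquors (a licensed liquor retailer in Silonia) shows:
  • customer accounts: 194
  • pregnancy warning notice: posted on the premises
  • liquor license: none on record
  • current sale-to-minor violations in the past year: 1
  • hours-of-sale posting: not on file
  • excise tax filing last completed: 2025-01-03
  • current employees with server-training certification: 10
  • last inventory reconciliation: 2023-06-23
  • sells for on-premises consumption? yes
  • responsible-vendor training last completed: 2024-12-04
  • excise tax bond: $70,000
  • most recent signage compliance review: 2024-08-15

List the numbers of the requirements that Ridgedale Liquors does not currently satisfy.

1, 2, 4, 6, 7, 8

1. hours-of-sale posting absent → not met
2. liquor license absent → not met
3. signage compliance review 175 days ago vs limit 180 → met
4. excise tax filing 34 days ago vs limit 30 → not met
5. pregnancy warning notice present → met
6. condition 'sells for on-premises consumption' holds; excise tax bond $70,000 < $85,000 → not met
7. inventory reconciliation 594 days ago vs limit 540 → not met
8. responsible-vendor training 64 days ago vs limit 60 → not met
9. sale-to-minor violations in the past year 1 ≤ 1 → met
10. employees with server-training certification 10 ≥ 6 → met
Not met: 1, 2, 4, 6, 7, 8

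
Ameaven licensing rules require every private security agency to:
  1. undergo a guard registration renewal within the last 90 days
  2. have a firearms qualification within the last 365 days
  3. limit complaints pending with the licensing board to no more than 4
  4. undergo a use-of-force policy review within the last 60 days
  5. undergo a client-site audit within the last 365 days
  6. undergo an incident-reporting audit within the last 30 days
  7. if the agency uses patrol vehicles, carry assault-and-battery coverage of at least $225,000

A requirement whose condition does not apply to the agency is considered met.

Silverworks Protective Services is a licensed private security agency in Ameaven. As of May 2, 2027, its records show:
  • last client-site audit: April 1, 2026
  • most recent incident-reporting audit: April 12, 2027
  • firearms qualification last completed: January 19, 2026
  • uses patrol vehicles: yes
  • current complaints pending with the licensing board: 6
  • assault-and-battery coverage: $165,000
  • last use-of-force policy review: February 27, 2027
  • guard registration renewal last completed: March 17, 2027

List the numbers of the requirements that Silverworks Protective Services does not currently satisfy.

2, 3, 4, 5, 7

1. guard registration renewal 46 days ago vs limit 90 → met
2. firearms qualification 468 days ago vs limit 365 → not met
3. complaints pending with the licensing board 6 > 4 → not met
4. use-of-force policy review 64 days ago vs limit 60 → not met
5. client-site audit 396 days ago vs limit 365 → not met
6. incident-reporting audit 20 days ago vs limit 30 → met
7. condition 'uses patrol vehicles' holds; assault-and-battery coverage $165,000 < $225,000 → not met
Not met: 2, 3, 4, 5, 7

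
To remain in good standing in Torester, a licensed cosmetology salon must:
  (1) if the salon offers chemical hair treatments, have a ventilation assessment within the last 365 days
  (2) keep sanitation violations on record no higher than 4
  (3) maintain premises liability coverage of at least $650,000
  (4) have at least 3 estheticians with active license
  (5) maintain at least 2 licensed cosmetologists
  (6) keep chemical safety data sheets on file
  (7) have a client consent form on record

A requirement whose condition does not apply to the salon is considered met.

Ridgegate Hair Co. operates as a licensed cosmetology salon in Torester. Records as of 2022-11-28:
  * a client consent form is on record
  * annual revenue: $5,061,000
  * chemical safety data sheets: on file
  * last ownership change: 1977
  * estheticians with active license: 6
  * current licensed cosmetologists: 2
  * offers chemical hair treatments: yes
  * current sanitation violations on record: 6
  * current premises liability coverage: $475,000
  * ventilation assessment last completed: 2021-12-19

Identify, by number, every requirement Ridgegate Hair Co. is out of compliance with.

1. condition 'offers chemical hair treatments' holds; ventilation assessment 344 days ago vs limit 365 → met
2. sanitation violations on record 6 > 4 → not met
3. premises liability coverage $475,000 < $650,000 → not met
4. estheticians with active license 6 ≥ 3 → met
5. licensed cosmetologists 2 ≥ 2 → met
6. chemical safety data sheets present → met
7. client consent form present → met
Not met: 2, 3

2, 3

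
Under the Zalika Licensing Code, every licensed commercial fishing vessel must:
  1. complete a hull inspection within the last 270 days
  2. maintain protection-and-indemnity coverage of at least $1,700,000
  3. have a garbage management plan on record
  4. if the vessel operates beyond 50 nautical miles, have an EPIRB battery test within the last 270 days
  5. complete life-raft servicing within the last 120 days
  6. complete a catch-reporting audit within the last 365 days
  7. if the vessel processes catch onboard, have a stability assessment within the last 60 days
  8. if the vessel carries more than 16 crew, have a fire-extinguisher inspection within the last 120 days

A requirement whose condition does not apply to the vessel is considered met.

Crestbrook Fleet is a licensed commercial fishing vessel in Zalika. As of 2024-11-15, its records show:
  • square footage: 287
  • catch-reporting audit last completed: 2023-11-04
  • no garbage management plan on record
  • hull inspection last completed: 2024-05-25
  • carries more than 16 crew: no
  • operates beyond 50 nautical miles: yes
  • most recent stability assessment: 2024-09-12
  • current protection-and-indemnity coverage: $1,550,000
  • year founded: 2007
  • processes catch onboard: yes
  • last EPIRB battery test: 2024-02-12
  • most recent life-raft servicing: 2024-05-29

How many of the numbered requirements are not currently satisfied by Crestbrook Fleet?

1. hull inspection 174 days ago vs limit 270 → met
2. protection-and-indemnity coverage $1,550,000 < $1,700,000 → not met
3. garbage management plan absent → not met
4. condition 'operates beyond 50 nautical miles' holds; EPIRB battery test 277 days ago vs limit 270 → not met
5. life-raft servicing 170 days ago vs limit 120 → not met
6. catch-reporting audit 377 days ago vs limit 365 → not met
7. condition 'processes catch onboard' holds; stability assessment 64 days ago vs limit 60 → not met
8. condition 'carries more than 16 crew' does not hold → requirement n/a → met
Not met: 6 of 8

6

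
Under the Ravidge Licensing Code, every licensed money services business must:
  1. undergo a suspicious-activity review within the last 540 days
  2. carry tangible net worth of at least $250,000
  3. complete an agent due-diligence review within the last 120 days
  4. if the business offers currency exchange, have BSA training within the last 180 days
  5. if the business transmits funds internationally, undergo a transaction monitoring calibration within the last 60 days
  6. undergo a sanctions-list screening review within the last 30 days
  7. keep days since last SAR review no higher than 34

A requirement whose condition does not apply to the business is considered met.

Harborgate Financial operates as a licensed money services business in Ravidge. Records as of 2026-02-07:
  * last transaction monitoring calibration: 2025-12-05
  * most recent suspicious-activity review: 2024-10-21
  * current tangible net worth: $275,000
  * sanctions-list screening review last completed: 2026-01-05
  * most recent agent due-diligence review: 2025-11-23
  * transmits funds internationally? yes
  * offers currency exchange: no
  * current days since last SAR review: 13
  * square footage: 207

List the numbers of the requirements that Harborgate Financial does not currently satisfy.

5, 6

1. suspicious-activity review 474 days ago vs limit 540 → met
2. tangible net worth $275,000 ≥ $250,000 → met
3. agent due-diligence review 76 days ago vs limit 120 → met
4. condition 'offers currency exchange' does not hold → requirement n/a → met
5. condition 'transmits funds internationally' holds; transaction monitoring calibration 64 days ago vs limit 60 → not met
6. sanctions-list screening review 33 days ago vs limit 30 → not met
7. days since last SAR review 13 ≤ 34 → met
Not met: 5, 6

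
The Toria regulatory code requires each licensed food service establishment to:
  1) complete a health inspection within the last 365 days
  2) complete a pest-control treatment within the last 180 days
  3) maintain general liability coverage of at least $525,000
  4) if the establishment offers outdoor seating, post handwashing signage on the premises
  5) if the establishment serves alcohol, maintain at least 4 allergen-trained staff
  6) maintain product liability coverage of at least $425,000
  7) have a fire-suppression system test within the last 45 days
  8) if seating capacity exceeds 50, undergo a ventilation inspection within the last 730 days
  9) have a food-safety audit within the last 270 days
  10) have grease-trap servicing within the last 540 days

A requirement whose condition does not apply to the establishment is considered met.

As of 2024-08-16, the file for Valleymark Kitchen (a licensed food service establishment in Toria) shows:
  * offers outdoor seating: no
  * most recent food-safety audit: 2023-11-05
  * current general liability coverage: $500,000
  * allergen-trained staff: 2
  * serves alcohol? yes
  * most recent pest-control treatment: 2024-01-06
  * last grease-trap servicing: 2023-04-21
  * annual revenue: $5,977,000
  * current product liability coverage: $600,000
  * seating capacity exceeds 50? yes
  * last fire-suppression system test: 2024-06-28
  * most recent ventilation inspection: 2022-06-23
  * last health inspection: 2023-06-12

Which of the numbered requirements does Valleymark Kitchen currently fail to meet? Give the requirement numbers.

1. health inspection 431 days ago vs limit 365 → not met
2. pest-control treatment 223 days ago vs limit 180 → not met
3. general liability coverage $500,000 < $525,000 → not met
4. condition 'offers outdoor seating' does not hold → requirement n/a → met
5. condition 'serves alcohol' holds; allergen-trained staff 2 < 4 → not met
6. product liability coverage $600,000 ≥ $425,000 → met
7. fire-suppression system test 49 days ago vs limit 45 → not met
8. condition 'seating capacity exceeds 50' holds; ventilation inspection 785 days ago vs limit 730 → not met
9. food-safety audit 285 days ago vs limit 270 → not met
10. grease-trap servicing 483 days ago vs limit 540 → met
Not met: 1, 2, 3, 5, 7, 8, 9

1, 2, 3, 5, 7, 8, 9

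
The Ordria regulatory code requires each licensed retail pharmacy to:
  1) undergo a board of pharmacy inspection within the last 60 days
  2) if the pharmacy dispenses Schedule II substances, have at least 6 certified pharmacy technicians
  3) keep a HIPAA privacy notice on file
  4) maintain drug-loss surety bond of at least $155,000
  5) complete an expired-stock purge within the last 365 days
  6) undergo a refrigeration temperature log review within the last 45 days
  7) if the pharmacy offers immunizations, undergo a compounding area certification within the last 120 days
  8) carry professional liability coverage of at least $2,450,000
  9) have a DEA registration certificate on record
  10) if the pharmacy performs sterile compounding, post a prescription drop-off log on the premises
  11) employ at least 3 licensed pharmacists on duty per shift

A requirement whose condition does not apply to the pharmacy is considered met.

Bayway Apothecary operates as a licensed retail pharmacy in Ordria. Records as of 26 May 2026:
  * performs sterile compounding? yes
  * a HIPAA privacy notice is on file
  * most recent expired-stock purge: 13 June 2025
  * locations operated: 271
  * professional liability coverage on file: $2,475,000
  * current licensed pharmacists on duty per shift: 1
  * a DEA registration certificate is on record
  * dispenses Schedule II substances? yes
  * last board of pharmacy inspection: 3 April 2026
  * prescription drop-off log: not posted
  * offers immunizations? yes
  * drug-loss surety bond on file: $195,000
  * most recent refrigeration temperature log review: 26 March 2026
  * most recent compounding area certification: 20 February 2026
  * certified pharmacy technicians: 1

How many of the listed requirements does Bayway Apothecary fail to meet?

4

1. board of pharmacy inspection 53 days ago vs limit 60 → met
2. condition 'dispenses Schedule II substances' holds; certified pharmacy technicians 1 < 6 → not met
3. HIPAA privacy notice present → met
4. drug-loss surety bond $195,000 ≥ $155,000 → met
5. expired-stock purge 347 days ago vs limit 365 → met
6. refrigeration temperature log review 61 days ago vs limit 45 → not met
7. condition 'offers immunizations' holds; compounding area certification 95 days ago vs limit 120 → met
8. professional liability coverage $2,475,000 ≥ $2,450,000 → met
9. DEA registration certificate present → met
10. condition 'performs sterile compounding' holds; prescription drop-off log absent → not met
11. licensed pharmacists on duty per shift 1 < 3 → not met
Not met: 4 of 11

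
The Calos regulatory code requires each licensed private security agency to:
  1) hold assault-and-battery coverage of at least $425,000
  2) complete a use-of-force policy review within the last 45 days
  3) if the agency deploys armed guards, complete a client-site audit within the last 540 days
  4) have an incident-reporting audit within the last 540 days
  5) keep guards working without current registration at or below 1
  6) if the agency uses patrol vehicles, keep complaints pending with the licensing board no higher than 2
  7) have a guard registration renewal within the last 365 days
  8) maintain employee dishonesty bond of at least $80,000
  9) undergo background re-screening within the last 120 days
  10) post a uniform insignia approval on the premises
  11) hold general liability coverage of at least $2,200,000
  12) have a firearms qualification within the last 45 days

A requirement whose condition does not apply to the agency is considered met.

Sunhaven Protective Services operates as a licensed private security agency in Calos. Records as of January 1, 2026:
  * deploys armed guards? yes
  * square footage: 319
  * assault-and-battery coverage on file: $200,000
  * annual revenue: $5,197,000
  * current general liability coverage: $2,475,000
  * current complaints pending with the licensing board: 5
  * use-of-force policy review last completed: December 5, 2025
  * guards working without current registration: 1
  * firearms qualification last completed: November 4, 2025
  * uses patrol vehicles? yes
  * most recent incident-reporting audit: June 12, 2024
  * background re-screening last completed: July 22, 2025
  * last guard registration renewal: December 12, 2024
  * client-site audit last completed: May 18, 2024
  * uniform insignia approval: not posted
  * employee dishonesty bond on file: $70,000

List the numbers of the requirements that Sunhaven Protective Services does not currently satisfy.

1, 3, 4, 6, 7, 8, 9, 10, 12

1. assault-and-battery coverage $200,000 < $425,000 → not met
2. use-of-force policy review 27 days ago vs limit 45 → met
3. condition 'deploys armed guards' holds; client-site audit 593 days ago vs limit 540 → not met
4. incident-reporting audit 568 days ago vs limit 540 → not met
5. guards working without current registration 1 ≤ 1 → met
6. condition 'uses patrol vehicles' holds; complaints pending with the licensing board 5 > 2 → not met
7. guard registration renewal 385 days ago vs limit 365 → not met
8. employee dishonesty bond $70,000 < $80,000 → not met
9. background re-screening 163 days ago vs limit 120 → not met
10. uniform insignia approval absent → not met
11. general liability coverage $2,475,000 ≥ $2,200,000 → met
12. firearms qualification 58 days ago vs limit 45 → not met
Not met: 1, 3, 4, 6, 7, 8, 9, 10, 12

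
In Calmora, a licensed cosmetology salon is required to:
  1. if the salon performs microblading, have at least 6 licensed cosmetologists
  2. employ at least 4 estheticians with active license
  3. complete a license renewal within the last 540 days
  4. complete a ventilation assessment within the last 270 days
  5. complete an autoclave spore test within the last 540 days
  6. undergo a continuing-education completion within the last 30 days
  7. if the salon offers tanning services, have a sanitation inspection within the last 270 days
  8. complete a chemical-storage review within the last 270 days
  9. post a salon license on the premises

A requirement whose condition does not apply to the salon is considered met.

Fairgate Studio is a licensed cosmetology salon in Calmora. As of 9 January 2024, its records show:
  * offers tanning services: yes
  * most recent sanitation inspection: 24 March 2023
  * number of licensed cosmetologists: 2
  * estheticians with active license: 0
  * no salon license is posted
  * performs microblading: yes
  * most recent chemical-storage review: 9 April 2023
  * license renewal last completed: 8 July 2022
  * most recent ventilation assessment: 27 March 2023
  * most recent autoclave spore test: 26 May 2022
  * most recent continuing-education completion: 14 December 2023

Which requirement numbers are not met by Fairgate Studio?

1. condition 'performs microblading' holds; licensed cosmetologists 2 < 6 → not met
2. estheticians with active license 0 < 4 → not met
3. license renewal 550 days ago vs limit 540 → not met
4. ventilation assessment 288 days ago vs limit 270 → not met
5. autoclave spore test 593 days ago vs limit 540 → not met
6. continuing-education completion 26 days ago vs limit 30 → met
7. condition 'offers tanning services' holds; sanitation inspection 291 days ago vs limit 270 → not met
8. chemical-storage review 275 days ago vs limit 270 → not met
9. salon license absent → not met
Not met: 1, 2, 3, 4, 5, 7, 8, 9

1, 2, 3, 4, 5, 7, 8, 9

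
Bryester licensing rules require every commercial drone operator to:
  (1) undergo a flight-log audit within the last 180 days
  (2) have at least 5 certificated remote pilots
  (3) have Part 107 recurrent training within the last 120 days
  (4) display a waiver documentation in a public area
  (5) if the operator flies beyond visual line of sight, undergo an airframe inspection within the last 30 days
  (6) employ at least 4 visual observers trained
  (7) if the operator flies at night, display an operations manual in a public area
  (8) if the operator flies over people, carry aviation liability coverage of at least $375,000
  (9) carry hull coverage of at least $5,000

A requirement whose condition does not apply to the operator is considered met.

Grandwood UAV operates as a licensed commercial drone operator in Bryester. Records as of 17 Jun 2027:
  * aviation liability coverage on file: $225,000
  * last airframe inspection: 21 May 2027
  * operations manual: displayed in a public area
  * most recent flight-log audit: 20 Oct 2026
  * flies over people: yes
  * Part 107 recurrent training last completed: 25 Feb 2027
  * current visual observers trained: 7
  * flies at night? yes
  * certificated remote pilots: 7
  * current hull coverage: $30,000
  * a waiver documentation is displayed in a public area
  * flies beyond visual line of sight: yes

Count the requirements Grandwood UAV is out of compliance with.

2

1. flight-log audit 240 days ago vs limit 180 → not met
2. certificated remote pilots 7 ≥ 5 → met
3. Part 107 recurrent training 112 days ago vs limit 120 → met
4. waiver documentation present → met
5. condition 'flies beyond visual line of sight' holds; airframe inspection 27 days ago vs limit 30 → met
6. visual observers trained 7 ≥ 4 → met
7. condition 'flies at night' holds; operations manual present → met
8. condition 'flies over people' holds; aviation liability coverage $225,000 < $375,000 → not met
9. hull coverage $30,000 ≥ $5,000 → met
Not met: 2 of 9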